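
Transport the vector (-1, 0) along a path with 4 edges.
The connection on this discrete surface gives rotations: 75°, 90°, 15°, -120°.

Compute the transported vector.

Total rotation: 75° + 90° + 15° + (-120°) = 60°. Final vector: (-0.5000, -0.8660)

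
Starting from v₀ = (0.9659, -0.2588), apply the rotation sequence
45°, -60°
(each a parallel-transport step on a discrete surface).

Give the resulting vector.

Total rotation: 45° + (-60°) = -15°. Final vector: (0.8660, -0.5000)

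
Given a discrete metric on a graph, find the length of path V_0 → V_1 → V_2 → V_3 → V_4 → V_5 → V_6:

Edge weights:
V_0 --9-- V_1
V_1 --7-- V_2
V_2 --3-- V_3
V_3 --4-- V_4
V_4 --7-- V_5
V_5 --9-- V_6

Arc length = 9 + 7 + 3 + 4 + 7 + 9 = 39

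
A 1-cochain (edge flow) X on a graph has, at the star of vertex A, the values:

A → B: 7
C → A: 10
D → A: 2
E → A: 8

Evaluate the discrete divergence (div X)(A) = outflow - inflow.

Divergence = sum of outgoing flows = 7 + (-10) + (-2) + (-8) = -13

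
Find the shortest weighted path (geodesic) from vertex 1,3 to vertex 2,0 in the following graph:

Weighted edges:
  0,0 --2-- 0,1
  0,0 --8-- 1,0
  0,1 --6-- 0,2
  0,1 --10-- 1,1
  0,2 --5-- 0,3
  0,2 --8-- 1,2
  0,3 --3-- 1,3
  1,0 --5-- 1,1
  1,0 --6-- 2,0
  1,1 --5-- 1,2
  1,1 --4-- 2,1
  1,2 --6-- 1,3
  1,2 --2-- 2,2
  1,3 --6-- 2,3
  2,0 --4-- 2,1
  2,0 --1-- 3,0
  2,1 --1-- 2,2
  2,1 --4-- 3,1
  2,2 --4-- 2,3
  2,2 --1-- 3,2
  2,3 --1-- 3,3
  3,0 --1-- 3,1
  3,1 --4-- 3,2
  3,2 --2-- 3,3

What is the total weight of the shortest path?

Shortest path: 1,3 → 1,2 → 2,2 → 2,1 → 2,0, total weight = 13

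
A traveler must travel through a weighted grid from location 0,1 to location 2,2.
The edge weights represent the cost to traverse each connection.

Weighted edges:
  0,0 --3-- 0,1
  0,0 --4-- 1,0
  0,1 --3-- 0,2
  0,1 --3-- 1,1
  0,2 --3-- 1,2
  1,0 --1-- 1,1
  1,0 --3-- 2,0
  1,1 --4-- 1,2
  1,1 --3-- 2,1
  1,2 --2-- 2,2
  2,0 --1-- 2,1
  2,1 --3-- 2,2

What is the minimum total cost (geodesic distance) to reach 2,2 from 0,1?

Shortest path: 0,1 → 0,2 → 1,2 → 2,2, total weight = 8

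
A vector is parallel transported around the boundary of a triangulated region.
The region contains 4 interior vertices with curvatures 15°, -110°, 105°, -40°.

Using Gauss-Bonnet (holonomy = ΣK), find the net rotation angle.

Holonomy = total enclosed curvature = 15° + (-110°) + 105° + (-40°) = -30°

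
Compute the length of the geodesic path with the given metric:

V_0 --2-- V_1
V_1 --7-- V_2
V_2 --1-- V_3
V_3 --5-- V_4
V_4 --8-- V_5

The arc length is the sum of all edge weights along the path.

Arc length = 2 + 7 + 1 + 5 + 8 = 23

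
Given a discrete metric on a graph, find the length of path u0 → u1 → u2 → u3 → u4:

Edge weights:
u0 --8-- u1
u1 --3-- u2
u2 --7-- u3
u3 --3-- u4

Arc length = 8 + 3 + 7 + 3 = 21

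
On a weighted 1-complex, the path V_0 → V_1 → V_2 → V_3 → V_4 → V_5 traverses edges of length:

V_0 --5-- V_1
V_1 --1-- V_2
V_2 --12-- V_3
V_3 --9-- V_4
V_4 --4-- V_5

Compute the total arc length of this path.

Arc length = 5 + 1 + 12 + 9 + 4 = 31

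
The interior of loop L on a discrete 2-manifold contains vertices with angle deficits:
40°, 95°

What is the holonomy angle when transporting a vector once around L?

Holonomy = total enclosed curvature = 40° + 95° = 135°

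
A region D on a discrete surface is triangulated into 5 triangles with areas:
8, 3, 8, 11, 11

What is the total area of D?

8 + 3 + 8 + 11 + 11 = 41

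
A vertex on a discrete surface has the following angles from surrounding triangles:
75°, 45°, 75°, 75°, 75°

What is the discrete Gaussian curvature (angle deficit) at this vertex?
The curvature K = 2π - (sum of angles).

Sum of angles = 345°. K = 360° - 345° = 15° = π/12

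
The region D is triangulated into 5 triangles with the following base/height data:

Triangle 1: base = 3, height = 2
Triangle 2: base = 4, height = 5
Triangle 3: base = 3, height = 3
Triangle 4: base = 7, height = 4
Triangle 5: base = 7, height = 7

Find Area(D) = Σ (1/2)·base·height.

(1/2)×3×2 + (1/2)×4×5 + (1/2)×3×3 + (1/2)×7×4 + (1/2)×7×7 = 56.0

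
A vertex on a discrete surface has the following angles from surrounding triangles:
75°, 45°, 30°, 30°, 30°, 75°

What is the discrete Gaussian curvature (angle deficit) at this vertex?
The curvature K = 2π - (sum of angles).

Sum of angles = 285°. K = 360° - 285° = 75° = 5π/12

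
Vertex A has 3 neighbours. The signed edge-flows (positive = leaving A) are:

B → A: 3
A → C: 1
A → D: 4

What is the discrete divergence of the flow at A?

Divergence = sum of outgoing flows = (-3) + 1 + 4 = 2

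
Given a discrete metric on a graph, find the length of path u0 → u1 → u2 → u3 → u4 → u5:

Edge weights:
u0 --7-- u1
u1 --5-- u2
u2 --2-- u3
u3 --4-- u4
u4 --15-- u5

Arc length = 7 + 5 + 2 + 4 + 15 = 33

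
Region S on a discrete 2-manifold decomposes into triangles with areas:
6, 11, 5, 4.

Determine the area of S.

6 + 11 + 5 + 4 = 26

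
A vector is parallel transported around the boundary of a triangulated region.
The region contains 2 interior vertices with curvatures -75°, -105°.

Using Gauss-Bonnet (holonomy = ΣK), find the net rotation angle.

Holonomy = total enclosed curvature = (-75°) + (-105°) = -180°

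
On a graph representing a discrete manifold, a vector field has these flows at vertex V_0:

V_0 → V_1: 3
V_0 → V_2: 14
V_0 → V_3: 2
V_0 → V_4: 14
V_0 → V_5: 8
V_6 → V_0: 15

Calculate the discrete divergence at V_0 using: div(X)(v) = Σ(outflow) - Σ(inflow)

Divergence = sum of outgoing flows = 3 + 14 + 2 + 14 + 8 + (-15) = 26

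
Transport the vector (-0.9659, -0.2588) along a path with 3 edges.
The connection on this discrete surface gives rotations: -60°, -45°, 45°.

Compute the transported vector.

Total rotation: (-60°) + (-45°) + 45° = -60°. Final vector: (-0.7071, 0.7071)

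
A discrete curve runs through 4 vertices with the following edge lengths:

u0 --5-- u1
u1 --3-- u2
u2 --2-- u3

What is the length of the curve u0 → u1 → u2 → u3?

Arc length = 5 + 3 + 2 = 10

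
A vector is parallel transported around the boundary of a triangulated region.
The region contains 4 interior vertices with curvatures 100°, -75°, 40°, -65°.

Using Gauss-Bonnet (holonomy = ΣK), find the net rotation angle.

Holonomy = total enclosed curvature = 100° + (-75°) + 40° + (-65°) = 0°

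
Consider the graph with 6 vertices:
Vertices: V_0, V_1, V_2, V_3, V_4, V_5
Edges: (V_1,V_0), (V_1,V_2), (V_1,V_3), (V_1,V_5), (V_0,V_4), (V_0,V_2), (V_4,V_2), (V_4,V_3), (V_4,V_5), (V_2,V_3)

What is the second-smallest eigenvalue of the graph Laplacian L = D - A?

Degrees: deg(V_0) = 3, deg(V_1) = 4, deg(V_2) = 4, deg(V_3) = 3, deg(V_4) = 4, deg(V_5) = 2.
L = D − A with rows/columns ordered (V_0, V_1, V_2, V_3, V_4, V_5):
  [ 3, -1, -1,  0, -1,  0]
  [-1,  4, -1, -1,  0, -1]
  [-1, -1,  4, -1, -1,  0]
  [ 0, -1, -1,  3, -1,  0]
  [-1,  0, -1, -1,  4, -1]
  [ 0, -1,  0,  0, -1,  2]
Characteristic polynomial: det(λI − L) = λ(λ − 2)(λ − 3)(λ − 4)(λ − 5)(λ − 6).
Roots: λ = 0; (λ − 2) = 0 ⇒ λ = 2; (λ − 3) = 0 ⇒ λ = 3; (λ − 4) = 0 ⇒ λ = 4; (λ − 5) = 0 ⇒ λ = 5; (λ − 6) = 0 ⇒ λ = 6.
(Check: the roots sum (with multiplicity) to 20, matching trace L = Σdeg = 2·10 = 20.)
Laplacian eigenvalues: [0.0, 2.0, 3.0, 4.0, 5.0, 6.0]. Algebraic connectivity (smallest non-zero eigenvalue) = 2.0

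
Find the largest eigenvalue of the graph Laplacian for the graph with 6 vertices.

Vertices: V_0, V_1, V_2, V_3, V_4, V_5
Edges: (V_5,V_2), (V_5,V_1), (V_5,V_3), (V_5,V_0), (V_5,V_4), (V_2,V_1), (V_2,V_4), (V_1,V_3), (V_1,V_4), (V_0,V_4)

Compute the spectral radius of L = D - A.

Degrees: deg(V_0) = 2, deg(V_1) = 4, deg(V_2) = 3, deg(V_3) = 2, deg(V_4) = 4, deg(V_5) = 5.
L = D − A with rows/columns ordered (V_0, V_1, V_2, V_3, V_4, V_5):
  [ 2,  0,  0,  0, -1, -1]
  [ 0,  4, -1, -1, -1, -1]
  [ 0, -1,  3,  0, -1, -1]
  [ 0, -1,  0,  2,  0, -1]
  [-1, -1, -1,  0,  4, -1]
  [-1, -1, -1, -1, -1,  5]
Characteristic polynomial: det(λI − L) = λ(λ² − 7λ + 9)(λ² − 7λ + 11)(λ − 6).
Roots: λ = 0; (λ² − 7λ + 9) = 0 ⇒ λ = (7 ± √13)/2 ≈ 1.6972, 5.3028; (λ² − 7λ + 11) = 0 ⇒ λ = (7 ± √5)/2 ≈ 2.382, 4.618; (λ − 6) = 0 ⇒ λ = 6.
(Check: the roots sum (with multiplicity) to 20, matching trace L = Σdeg = 2·10 = 20.)
Laplacian eigenvalues: [0.0, 1.6972, 2.382, 4.618, 5.3028, 6.0]. Largest eigenvalue (spectral radius) = 6.0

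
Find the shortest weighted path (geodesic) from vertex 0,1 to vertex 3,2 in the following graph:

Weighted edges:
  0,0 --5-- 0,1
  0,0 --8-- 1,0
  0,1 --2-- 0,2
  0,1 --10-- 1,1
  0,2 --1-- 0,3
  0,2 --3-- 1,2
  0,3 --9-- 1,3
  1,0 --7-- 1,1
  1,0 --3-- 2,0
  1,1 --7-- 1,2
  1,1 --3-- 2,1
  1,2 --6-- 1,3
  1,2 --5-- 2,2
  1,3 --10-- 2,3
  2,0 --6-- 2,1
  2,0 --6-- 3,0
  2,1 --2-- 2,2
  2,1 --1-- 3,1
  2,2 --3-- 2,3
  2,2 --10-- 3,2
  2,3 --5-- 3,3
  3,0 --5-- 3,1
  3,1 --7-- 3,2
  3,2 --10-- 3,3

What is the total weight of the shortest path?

Shortest path: 0,1 → 0,2 → 1,2 → 2,2 → 3,2, total weight = 20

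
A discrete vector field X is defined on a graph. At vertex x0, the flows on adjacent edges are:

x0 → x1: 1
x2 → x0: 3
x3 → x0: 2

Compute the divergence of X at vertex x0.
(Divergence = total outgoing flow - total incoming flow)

Divergence = sum of outgoing flows = 1 + (-3) + (-2) = -4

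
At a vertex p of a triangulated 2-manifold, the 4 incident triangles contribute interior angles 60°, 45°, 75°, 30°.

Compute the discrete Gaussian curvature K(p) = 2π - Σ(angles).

Sum of angles = 210°. K = 360° - 210° = 150°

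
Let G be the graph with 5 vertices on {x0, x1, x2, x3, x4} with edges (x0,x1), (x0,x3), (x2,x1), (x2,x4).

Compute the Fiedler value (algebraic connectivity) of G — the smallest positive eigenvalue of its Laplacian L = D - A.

Degrees: deg(x0) = 2, deg(x1) = 2, deg(x2) = 2, deg(x3) = 1, deg(x4) = 1.
L = D − A with rows/columns ordered (x0, x1, x2, x3, x4):
  [ 2, -1,  0, -1,  0]
  [-1,  2, -1,  0,  0]
  [ 0, -1,  2,  0, -1]
  [-1,  0,  0,  1,  0]
  [ 0,  0, -1,  0,  1]
Characteristic polynomial: det(λI − L) = λ(λ² − 3λ + 1)(λ² − 5λ + 5).
Roots: λ = 0; (λ² − 3λ + 1) = 0 ⇒ λ = (3 ± √5)/2 ≈ 0.382, 2.618; (λ² − 5λ + 5) = 0 ⇒ λ = (5 ± √5)/2 ≈ 1.382, 3.618.
(Check: the roots sum (with multiplicity) to 8, matching trace L = Σdeg = 2·4 = 8.)
Laplacian eigenvalues: [0.0, 0.382, 1.382, 2.618, 3.618]. Algebraic connectivity (smallest non-zero eigenvalue) = 0.382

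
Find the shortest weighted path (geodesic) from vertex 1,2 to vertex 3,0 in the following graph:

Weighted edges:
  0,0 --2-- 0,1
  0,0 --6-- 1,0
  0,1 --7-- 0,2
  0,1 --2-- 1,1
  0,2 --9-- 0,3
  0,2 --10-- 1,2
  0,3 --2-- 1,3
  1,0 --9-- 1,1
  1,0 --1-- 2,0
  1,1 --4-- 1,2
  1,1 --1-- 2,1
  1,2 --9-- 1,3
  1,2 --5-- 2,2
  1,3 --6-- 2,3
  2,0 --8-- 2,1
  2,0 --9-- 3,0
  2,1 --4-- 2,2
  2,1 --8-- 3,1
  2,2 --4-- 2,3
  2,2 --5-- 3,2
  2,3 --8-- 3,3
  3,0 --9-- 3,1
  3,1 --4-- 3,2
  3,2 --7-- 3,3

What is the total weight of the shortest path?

Shortest path: 1,2 → 1,1 → 2,1 → 2,0 → 3,0, total weight = 22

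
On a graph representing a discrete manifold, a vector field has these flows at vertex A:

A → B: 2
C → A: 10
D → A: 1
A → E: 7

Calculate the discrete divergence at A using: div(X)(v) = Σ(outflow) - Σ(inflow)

Divergence = sum of outgoing flows = 2 + (-10) + (-1) + 7 = -2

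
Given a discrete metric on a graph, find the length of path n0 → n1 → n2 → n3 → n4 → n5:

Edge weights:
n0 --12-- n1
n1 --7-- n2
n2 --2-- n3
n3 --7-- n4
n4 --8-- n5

Arc length = 12 + 7 + 2 + 7 + 8 = 36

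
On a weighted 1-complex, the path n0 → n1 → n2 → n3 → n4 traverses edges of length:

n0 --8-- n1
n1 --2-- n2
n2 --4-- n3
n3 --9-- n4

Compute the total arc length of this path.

Arc length = 8 + 2 + 4 + 9 = 23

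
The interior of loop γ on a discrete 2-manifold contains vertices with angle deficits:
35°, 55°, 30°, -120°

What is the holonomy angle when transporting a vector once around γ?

Holonomy = total enclosed curvature = 35° + 55° + 30° + (-120°) = 0°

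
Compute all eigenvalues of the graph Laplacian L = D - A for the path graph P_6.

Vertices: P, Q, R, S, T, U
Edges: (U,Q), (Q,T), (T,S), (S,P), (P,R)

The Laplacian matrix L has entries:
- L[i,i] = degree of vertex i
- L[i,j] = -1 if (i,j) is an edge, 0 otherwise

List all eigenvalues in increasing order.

The path graph P_n has Laplacian eigenvalues λ_k = 2 − 2cos(kπ/n), k = 0, 1, …, n−1. Here n = 6:
k=0: 2 − 2cos(0) = 0.0; k=1: 2 − 2cos(π/6) = 0.2679; k=2: 2 − 2cos(π/3) = 1.0; k=3: 2 − 2cos(π/2) = 2.0; k=4: 2 − 2cos(2π/3) = 3.0; k=5: 2 − 2cos(5π/6) = 3.7321.
Laplacian eigenvalues (increasing order): [0.0, 0.2679, 1.0, 2.0, 3.0, 3.7321]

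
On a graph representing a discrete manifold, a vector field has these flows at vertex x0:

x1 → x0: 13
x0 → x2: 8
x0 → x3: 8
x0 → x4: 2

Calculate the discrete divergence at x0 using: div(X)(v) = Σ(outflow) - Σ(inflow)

Divergence = sum of outgoing flows = (-13) + 8 + 8 + 2 = 5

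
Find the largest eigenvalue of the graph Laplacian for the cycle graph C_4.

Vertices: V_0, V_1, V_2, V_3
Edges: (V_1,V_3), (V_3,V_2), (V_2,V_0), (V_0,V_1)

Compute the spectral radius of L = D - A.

The cycle graph C_n has Laplacian eigenvalues λ_k = 2 − 2cos(2πk/n), k = 0, 1, …, n−1. Here n = 4:
k=0: 2 − 2cos(0) = 0.0; k=1: 2 − 2cos(π/2) = 2.0; k=2: 2 − 2cos(π) = 4.0; k=3: 2 − 2cos(3π/2) = 2.0.
Laplacian eigenvalues: [0.0, 2.0, 2.0, 4.0]. Largest eigenvalue (spectral radius) = 4.0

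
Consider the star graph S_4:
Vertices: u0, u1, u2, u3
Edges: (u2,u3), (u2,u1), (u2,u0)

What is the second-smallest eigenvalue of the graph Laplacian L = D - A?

The star S_4 is the complete bipartite graph K_{1,3} (one hub of degree 3, 3 leaves of degree 1). The Laplacian spectrum of K_{p,q} is 0, p (multiplicity q−1), q (multiplicity p−1), p+q. With p = 1, q = 3: 0 once, 1 with multiplicity 2, and 4 once. (Check: trace L = sum of degrees = 6 = 2·1 + 4.)
Laplacian eigenvalues: [0.0, 1.0, 1.0, 4.0]. Algebraic connectivity (smallest non-zero eigenvalue) = 1.0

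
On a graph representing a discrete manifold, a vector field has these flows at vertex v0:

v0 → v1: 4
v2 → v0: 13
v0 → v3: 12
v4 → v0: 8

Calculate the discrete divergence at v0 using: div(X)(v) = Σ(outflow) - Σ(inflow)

Divergence = sum of outgoing flows = 4 + (-13) + 12 + (-8) = -5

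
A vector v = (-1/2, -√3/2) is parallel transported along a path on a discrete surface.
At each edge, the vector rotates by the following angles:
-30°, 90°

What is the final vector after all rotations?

Total rotation: (-30°) + 90° = 60°. Final vector: (0.5000, -0.8660)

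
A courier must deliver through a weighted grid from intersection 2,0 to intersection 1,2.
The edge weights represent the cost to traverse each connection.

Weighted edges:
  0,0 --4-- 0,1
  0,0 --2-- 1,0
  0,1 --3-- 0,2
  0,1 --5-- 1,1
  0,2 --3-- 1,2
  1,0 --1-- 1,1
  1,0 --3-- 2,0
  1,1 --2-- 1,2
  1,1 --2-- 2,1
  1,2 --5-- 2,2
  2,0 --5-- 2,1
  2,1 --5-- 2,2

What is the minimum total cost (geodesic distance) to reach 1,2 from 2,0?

Shortest path: 2,0 → 1,0 → 1,1 → 1,2, total weight = 6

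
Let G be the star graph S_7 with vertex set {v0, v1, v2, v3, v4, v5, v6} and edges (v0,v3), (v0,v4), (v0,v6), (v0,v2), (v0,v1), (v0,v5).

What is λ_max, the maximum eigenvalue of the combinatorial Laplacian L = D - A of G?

The star S_7 is the complete bipartite graph K_{1,6} (one hub of degree 6, 6 leaves of degree 1). The Laplacian spectrum of K_{p,q} is 0, p (multiplicity q−1), q (multiplicity p−1), p+q. With p = 1, q = 6: 0 once, 1 with multiplicity 5, and 7 once. (Check: trace L = sum of degrees = 12 = 5·1 + 7.)
Laplacian eigenvalues: [0.0, 1.0, 1.0, 1.0, 1.0, 1.0, 7.0]. Largest eigenvalue (spectral radius) = 7.0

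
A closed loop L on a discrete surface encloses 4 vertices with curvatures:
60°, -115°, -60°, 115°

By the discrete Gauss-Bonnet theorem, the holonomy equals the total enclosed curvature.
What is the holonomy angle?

Holonomy = total enclosed curvature = 60° + (-115°) + (-60°) + 115° = 0°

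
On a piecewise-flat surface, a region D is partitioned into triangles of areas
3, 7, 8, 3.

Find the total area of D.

3 + 7 + 8 + 3 = 21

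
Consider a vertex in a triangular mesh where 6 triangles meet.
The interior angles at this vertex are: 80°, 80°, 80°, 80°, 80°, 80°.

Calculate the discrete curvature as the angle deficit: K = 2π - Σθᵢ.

Sum of angles = 480°. K = 360° - 480° = -120°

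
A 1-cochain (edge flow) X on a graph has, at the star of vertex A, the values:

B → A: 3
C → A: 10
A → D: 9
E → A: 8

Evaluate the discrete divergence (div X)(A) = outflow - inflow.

Divergence = sum of outgoing flows = (-3) + (-10) + 9 + (-8) = -12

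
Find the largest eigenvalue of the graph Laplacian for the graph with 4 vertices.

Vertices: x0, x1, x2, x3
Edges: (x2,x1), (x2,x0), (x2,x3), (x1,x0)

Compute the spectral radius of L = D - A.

Degrees: deg(x0) = 2, deg(x1) = 2, deg(x2) = 3, deg(x3) = 1.
L = D − A with rows/columns ordered (x0, x1, x2, x3):
  [ 2, -1, -1,  0]
  [-1,  2, -1,  0]
  [-1, -1,  3, -1]
  [ 0,  0, -1,  1]
Characteristic polynomial: det(λI − L) = λ(λ − 1)(λ − 3)(λ − 4).
Roots: λ = 0; (λ − 1) = 0 ⇒ λ = 1; (λ − 3) = 0 ⇒ λ = 3; (λ − 4) = 0 ⇒ λ = 4.
(Check: the roots sum (with multiplicity) to 8, matching trace L = Σdeg = 2·4 = 8.)
Laplacian eigenvalues: [0.0, 1.0, 3.0, 4.0]. Largest eigenvalue (spectral radius) = 4.0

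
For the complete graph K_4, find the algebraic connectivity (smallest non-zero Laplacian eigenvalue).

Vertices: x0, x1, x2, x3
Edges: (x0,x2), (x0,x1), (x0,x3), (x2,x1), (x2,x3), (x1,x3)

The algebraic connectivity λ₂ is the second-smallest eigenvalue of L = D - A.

For the complete graph K_n, L = nI − J (J = all-ones matrix). J has eigenvalues n (once, eigenvector 𝟙) and 0 (multiplicity n−1), so L has eigenvalues 0 (once) and n (multiplicity n−1). Here n = 4: eigenvalue 0 once and 4 with multiplicity 3.
Laplacian eigenvalues: [0.0, 4.0, 4.0, 4.0]. Algebraic connectivity (smallest non-zero eigenvalue) = 4.0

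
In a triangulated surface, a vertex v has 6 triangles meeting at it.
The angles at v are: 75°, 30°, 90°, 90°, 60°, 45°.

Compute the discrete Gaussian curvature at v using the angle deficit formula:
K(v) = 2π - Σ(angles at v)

Sum of angles = 390°. K = 360° - 390° = -30° = -π/6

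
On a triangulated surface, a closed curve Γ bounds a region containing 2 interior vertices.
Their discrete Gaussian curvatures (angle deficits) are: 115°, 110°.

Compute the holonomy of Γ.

Holonomy = total enclosed curvature = 115° + 110° = 225°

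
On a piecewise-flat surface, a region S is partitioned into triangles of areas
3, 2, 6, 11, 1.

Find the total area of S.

3 + 2 + 6 + 11 + 1 = 23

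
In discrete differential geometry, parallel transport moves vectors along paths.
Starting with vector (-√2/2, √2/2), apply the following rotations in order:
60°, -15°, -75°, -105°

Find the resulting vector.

Total rotation: 60° + (-15°) + (-75°) + (-105°) = -135°. Final vector: (1, 0)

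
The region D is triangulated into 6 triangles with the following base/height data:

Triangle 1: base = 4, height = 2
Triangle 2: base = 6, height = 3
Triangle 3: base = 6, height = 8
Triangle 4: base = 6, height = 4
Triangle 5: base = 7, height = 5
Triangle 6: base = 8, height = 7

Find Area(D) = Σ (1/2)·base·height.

(1/2)×4×2 + (1/2)×6×3 + (1/2)×6×8 + (1/2)×6×4 + (1/2)×7×5 + (1/2)×8×7 = 94.5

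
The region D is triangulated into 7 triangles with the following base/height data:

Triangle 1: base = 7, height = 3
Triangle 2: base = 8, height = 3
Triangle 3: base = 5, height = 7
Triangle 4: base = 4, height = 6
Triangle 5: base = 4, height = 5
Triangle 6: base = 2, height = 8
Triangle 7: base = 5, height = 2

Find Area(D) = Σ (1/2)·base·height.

(1/2)×7×3 + (1/2)×8×3 + (1/2)×5×7 + (1/2)×4×6 + (1/2)×4×5 + (1/2)×2×8 + (1/2)×5×2 = 75.0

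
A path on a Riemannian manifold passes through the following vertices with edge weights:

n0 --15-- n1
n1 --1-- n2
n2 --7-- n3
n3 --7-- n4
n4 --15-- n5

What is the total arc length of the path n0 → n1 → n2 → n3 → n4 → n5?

Arc length = 15 + 1 + 7 + 7 + 15 = 45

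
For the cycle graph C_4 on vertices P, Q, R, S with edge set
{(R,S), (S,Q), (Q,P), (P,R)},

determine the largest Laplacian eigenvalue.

The cycle graph C_n has Laplacian eigenvalues λ_k = 2 − 2cos(2πk/n), k = 0, 1, …, n−1. Here n = 4:
k=0: 2 − 2cos(0) = 0.0; k=1: 2 − 2cos(π/2) = 2.0; k=2: 2 − 2cos(π) = 4.0; k=3: 2 − 2cos(3π/2) = 2.0.
Laplacian eigenvalues: [0.0, 2.0, 2.0, 4.0]. Largest eigenvalue (spectral radius) = 4.0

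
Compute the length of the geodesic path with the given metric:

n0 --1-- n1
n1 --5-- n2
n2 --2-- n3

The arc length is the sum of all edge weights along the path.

Arc length = 1 + 5 + 2 = 8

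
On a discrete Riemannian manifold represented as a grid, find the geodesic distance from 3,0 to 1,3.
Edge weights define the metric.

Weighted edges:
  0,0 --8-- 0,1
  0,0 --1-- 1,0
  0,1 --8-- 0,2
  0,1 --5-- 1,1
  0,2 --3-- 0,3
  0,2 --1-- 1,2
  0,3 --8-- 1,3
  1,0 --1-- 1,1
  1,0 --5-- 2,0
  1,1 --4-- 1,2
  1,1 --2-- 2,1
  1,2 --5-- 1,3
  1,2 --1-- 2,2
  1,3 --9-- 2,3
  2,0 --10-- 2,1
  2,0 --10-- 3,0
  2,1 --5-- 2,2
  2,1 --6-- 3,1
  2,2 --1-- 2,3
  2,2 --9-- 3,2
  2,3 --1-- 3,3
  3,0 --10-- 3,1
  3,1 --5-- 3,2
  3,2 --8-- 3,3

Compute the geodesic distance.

Shortest path: 3,0 → 2,0 → 1,0 → 1,1 → 1,2 → 1,3, total weight = 25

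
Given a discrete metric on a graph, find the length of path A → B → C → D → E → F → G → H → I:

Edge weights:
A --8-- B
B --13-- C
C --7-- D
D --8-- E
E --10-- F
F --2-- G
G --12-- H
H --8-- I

Arc length = 8 + 13 + 7 + 8 + 10 + 2 + 12 + 8 = 68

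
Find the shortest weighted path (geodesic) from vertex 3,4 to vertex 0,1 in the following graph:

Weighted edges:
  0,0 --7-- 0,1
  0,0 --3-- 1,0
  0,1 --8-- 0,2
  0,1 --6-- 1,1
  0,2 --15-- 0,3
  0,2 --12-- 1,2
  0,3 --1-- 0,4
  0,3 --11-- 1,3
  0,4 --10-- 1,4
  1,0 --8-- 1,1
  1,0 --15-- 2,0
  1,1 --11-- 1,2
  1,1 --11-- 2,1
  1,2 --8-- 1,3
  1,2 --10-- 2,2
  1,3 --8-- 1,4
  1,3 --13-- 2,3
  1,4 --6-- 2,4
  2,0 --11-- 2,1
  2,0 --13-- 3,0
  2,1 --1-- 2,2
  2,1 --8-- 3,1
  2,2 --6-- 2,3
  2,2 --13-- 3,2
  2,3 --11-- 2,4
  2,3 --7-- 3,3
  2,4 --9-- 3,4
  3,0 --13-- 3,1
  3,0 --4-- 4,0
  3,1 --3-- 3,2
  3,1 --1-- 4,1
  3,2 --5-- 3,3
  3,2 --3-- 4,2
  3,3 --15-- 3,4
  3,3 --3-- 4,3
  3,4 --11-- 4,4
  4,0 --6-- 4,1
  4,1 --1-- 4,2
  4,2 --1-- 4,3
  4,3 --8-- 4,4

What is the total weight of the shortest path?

Shortest path: 3,4 → 2,4 → 2,3 → 2,2 → 2,1 → 1,1 → 0,1, total weight = 44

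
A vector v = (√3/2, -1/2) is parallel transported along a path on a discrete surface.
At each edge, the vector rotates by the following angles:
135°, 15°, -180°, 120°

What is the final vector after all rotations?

Total rotation: 135° + 15° + (-180°) + 120° = 90°. Final vector: (0.5000, 0.8660)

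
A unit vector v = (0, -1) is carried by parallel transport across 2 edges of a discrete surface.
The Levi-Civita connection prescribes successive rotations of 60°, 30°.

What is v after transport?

Total rotation: 60° + 30° = 90°. Final vector: (1, 0)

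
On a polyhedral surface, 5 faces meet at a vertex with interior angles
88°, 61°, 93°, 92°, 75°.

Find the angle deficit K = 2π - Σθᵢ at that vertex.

Sum of angles = 409°. K = 360° - 409° = -49° = -49π/180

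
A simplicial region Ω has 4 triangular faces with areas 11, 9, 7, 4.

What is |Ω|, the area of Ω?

11 + 9 + 7 + 4 = 31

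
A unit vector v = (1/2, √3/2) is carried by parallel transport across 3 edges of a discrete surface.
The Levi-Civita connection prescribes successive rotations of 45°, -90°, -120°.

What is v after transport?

Total rotation: 45° + (-90°) + (-120°) = -165°. Final vector: (-0.2588, -0.9659)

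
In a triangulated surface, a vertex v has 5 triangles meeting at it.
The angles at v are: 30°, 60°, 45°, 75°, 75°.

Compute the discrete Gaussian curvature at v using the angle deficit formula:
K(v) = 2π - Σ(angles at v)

Sum of angles = 285°. K = 360° - 285° = 75°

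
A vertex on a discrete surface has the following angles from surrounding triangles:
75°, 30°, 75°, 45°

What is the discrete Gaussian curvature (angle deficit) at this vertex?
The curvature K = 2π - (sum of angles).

Sum of angles = 225°. K = 360° - 225° = 135°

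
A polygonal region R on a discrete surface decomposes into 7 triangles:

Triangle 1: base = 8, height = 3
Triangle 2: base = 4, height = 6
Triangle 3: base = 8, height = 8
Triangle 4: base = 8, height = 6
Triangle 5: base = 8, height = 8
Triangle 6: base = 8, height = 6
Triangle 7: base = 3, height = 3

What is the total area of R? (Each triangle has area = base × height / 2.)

(1/2)×8×3 + (1/2)×4×6 + (1/2)×8×8 + (1/2)×8×6 + (1/2)×8×8 + (1/2)×8×6 + (1/2)×3×3 = 140.5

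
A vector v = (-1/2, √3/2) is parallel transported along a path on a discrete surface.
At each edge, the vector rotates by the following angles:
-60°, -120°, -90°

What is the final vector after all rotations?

Total rotation: (-60°) + (-120°) + (-90°) = -270° ≡ 90° (mod 360°). Final vector: (-0.8660, -0.5000)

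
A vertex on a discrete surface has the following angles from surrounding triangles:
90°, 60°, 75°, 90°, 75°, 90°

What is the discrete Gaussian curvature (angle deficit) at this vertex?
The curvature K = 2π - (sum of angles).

Sum of angles = 480°. K = 360° - 480° = -120°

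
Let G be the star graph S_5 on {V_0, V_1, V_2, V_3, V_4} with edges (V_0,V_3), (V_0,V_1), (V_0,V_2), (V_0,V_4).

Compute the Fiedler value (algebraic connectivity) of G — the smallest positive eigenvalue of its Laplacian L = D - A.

The star S_5 is the complete bipartite graph K_{1,4} (one hub of degree 4, 4 leaves of degree 1). The Laplacian spectrum of K_{p,q} is 0, p (multiplicity q−1), q (multiplicity p−1), p+q. With p = 1, q = 4: 0 once, 1 with multiplicity 3, and 5 once. (Check: trace L = sum of degrees = 8 = 3·1 + 5.)
Laplacian eigenvalues: [0.0, 1.0, 1.0, 1.0, 5.0]. Algebraic connectivity (smallest non-zero eigenvalue) = 1.0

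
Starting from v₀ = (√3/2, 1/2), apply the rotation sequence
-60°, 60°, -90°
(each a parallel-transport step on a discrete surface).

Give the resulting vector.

Total rotation: (-60°) + 60° + (-90°) = -90°. Final vector: (0.5000, -0.8660)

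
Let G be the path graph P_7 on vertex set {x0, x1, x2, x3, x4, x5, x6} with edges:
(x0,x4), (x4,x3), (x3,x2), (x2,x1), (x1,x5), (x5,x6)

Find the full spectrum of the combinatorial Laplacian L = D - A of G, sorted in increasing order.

The path graph P_n has Laplacian eigenvalues λ_k = 2 − 2cos(kπ/n), k = 0, 1, …, n−1. Here n = 7:
k=0: 2 − 2cos(0) = 0.0; k=1: 2 − 2cos(π/7) = 0.1981; k=2: 2 − 2cos(2π/7) = 0.753; k=3: 2 − 2cos(3π/7) = 1.555; k=4: 2 − 2cos(4π/7) = 2.445; k=5: 2 − 2cos(5π/7) = 3.247; k=6: 2 − 2cos(6π/7) = 3.8019.
Laplacian eigenvalues (increasing order): [0.0, 0.1981, 0.753, 1.555, 2.445, 3.247, 3.8019]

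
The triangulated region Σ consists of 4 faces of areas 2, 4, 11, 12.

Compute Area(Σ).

2 + 4 + 11 + 12 = 29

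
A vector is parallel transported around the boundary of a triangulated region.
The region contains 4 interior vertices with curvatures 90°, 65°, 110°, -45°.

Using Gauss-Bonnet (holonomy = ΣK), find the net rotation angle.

Holonomy = total enclosed curvature = 90° + 65° + 110° + (-45°) = 220°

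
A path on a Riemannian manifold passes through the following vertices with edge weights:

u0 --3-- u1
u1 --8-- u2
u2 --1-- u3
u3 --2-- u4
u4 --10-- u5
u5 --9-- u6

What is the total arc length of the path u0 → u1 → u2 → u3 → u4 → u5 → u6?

Arc length = 3 + 8 + 1 + 2 + 10 + 9 = 33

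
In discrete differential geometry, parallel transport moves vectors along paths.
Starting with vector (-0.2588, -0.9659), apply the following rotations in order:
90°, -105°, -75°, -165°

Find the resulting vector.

Total rotation: 90° + (-105°) + (-75°) + (-165°) = -255° ≡ 105° (mod 360°). Final vector: (1, 0)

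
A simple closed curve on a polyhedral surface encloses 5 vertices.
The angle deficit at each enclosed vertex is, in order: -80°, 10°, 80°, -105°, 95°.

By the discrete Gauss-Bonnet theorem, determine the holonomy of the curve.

Holonomy = total enclosed curvature = (-80°) + 10° + 80° + (-105°) + 95° = 0°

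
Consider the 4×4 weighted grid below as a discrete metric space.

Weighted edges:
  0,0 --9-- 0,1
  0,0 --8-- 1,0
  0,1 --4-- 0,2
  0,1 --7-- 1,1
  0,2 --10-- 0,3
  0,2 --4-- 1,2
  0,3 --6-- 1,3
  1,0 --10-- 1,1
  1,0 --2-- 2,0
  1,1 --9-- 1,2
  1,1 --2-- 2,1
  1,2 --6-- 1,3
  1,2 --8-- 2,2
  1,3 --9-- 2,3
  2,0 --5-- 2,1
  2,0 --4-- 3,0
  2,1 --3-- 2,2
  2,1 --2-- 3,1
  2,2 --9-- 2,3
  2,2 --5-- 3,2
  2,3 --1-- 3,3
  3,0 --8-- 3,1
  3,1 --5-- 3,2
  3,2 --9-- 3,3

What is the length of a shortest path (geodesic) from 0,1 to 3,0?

Shortest path: 0,1 → 1,1 → 2,1 → 2,0 → 3,0, total weight = 18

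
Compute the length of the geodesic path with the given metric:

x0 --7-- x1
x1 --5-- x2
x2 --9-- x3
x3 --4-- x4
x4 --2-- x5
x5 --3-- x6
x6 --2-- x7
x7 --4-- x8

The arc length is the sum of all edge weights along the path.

Arc length = 7 + 5 + 9 + 4 + 2 + 3 + 2 + 4 = 36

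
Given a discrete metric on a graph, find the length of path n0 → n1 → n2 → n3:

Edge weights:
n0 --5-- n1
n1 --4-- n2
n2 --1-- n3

Arc length = 5 + 4 + 1 = 10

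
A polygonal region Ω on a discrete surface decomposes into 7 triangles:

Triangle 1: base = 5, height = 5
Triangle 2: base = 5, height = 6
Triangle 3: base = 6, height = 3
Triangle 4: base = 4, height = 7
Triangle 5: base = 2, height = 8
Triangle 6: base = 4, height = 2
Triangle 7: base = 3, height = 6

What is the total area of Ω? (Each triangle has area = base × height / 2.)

(1/2)×5×5 + (1/2)×5×6 + (1/2)×6×3 + (1/2)×4×7 + (1/2)×2×8 + (1/2)×4×2 + (1/2)×3×6 = 71.5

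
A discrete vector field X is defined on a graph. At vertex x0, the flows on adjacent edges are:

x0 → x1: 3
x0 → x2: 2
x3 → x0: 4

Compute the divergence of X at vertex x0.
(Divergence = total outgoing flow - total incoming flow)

Divergence = sum of outgoing flows = 3 + 2 + (-4) = 1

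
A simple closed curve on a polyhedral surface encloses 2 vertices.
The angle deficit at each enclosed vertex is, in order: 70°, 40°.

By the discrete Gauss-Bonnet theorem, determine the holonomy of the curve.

Holonomy = total enclosed curvature = 70° + 40° = 110°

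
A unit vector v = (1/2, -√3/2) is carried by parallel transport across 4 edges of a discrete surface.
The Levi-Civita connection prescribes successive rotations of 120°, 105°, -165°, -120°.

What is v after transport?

Total rotation: 120° + 105° + (-165°) + (-120°) = -60°. Final vector: (-0.5000, -0.8660)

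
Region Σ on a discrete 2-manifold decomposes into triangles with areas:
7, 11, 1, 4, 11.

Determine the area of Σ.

7 + 11 + 1 + 4 + 11 = 34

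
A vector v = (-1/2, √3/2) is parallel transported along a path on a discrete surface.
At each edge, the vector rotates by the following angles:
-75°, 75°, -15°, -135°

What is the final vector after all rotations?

Total rotation: (-75°) + 75° + (-15°) + (-135°) = -150°. Final vector: (0.8660, -0.5000)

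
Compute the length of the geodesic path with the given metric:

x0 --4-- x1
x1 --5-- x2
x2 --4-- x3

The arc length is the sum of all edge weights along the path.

Arc length = 4 + 5 + 4 = 13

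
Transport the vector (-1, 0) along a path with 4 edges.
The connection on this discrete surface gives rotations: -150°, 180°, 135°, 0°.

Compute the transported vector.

Total rotation: (-150°) + 180° + 135° + 0° = 165°. Final vector: (0.9659, -0.2588)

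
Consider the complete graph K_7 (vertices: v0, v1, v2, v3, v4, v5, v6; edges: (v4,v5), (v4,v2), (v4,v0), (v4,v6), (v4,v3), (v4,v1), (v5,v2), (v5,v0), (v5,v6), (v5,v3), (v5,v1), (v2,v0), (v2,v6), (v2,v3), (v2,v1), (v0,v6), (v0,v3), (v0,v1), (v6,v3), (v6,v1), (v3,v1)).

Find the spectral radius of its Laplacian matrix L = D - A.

For the complete graph K_n, L = nI − J (J = all-ones matrix). J has eigenvalues n (once, eigenvector 𝟙) and 0 (multiplicity n−1), so L has eigenvalues 0 (once) and n (multiplicity n−1). Here n = 7: eigenvalue 0 once and 7 with multiplicity 6.
Laplacian eigenvalues: [0.0, 7.0, 7.0, 7.0, 7.0, 7.0, 7.0]. Largest eigenvalue (spectral radius) = 7.0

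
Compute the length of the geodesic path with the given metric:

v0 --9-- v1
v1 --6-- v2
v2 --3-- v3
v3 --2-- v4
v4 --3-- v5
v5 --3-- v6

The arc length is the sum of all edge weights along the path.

Arc length = 9 + 6 + 3 + 2 + 3 + 3 = 26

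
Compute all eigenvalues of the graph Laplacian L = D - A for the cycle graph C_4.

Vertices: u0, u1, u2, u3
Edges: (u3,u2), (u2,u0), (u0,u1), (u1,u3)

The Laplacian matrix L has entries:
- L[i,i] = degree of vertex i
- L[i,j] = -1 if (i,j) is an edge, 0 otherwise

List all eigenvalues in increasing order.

The cycle graph C_n has Laplacian eigenvalues λ_k = 2 − 2cos(2πk/n), k = 0, 1, …, n−1. Here n = 4:
k=0: 2 − 2cos(0) = 0.0; k=1: 2 − 2cos(π/2) = 2.0; k=2: 2 − 2cos(π) = 4.0; k=3: 2 − 2cos(3π/2) = 2.0.
Laplacian eigenvalues (increasing order): [0.0, 2.0, 2.0, 4.0]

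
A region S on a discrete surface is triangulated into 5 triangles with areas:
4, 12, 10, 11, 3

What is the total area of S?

4 + 12 + 10 + 11 + 3 = 40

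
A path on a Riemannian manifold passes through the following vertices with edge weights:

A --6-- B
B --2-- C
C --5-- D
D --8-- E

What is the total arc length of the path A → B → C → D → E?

Arc length = 6 + 2 + 5 + 8 = 21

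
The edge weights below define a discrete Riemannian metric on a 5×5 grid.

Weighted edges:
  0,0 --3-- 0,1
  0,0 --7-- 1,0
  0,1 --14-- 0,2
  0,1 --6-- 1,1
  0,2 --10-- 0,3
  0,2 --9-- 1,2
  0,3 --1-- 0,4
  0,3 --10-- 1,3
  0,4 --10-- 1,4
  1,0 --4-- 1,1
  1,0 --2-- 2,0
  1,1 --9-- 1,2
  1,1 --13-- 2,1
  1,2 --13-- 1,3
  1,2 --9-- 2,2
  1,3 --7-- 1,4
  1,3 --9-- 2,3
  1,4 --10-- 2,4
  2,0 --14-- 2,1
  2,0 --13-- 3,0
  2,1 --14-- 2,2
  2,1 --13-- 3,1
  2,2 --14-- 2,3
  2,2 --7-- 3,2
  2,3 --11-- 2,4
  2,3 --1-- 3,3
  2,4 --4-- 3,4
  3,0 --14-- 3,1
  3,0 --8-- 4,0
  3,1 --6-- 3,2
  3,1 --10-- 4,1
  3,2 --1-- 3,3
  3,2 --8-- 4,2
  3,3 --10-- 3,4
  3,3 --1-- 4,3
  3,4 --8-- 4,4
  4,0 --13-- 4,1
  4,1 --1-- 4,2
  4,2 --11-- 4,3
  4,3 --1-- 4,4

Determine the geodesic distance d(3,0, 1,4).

Shortest path: 3,0 → 3,1 → 3,2 → 3,3 → 2,3 → 1,3 → 1,4, total weight = 38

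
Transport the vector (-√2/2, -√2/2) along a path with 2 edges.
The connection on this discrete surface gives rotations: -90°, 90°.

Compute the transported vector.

Total rotation: (-90°) + 90° = 0°. Final vector: (-0.7071, -0.7071)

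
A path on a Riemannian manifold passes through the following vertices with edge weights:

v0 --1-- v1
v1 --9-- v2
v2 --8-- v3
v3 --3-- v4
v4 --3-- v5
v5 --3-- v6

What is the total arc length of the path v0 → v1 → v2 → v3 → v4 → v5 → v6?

Arc length = 1 + 9 + 8 + 3 + 3 + 3 = 27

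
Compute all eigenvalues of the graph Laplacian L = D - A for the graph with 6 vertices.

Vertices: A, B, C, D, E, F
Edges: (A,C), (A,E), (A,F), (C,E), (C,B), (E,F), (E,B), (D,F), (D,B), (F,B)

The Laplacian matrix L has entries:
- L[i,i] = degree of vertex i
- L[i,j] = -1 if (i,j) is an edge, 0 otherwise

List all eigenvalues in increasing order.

Degrees: deg(A) = 3, deg(B) = 4, deg(C) = 3, deg(D) = 2, deg(E) = 4, deg(F) = 4.
L = D − A with rows/columns ordered (A, B, C, D, E, F):
  [ 3,  0, -1,  0, -1, -1]
  [ 0,  4, -1, -1, -1, -1]
  [-1, -1,  3,  0, -1,  0]
  [ 0, -1,  0,  2,  0, -1]
  [-1, -1, -1,  0,  4, -1]
  [-1, -1,  0, -1, -1,  4]
Characteristic polynomial: det(λI − L) = λ(λ² − 7λ + 9)(λ² − 9λ + 19)(λ − 4).
Roots: λ = 0; (λ² − 7λ + 9) = 0 ⇒ λ = (7 ± √13)/2 ≈ 1.6972, 5.3028; (λ² − 9λ + 19) = 0 ⇒ λ = (9 ± √5)/2 ≈ 3.382, 5.618; (λ − 4) = 0 ⇒ λ = 4.
(Check: the roots sum (with multiplicity) to 20, matching trace L = Σdeg = 2·10 = 20.)
Laplacian eigenvalues (increasing order): [0.0, 1.6972, 3.382, 4.0, 5.3028, 5.618]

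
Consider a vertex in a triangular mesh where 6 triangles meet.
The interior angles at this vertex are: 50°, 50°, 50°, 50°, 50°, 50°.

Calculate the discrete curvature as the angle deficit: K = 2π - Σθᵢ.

Sum of angles = 300°. K = 360° - 300° = 60°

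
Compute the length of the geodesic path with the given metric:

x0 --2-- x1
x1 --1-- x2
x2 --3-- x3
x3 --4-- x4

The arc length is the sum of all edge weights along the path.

Arc length = 2 + 1 + 3 + 4 = 10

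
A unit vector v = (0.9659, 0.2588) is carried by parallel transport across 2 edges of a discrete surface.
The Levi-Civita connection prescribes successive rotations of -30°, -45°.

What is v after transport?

Total rotation: (-30°) + (-45°) = -75°. Final vector: (0.5000, -0.8660)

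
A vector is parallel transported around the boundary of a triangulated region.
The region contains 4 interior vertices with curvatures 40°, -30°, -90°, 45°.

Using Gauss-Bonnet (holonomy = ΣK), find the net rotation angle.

Holonomy = total enclosed curvature = 40° + (-30°) + (-90°) + 45° = -35°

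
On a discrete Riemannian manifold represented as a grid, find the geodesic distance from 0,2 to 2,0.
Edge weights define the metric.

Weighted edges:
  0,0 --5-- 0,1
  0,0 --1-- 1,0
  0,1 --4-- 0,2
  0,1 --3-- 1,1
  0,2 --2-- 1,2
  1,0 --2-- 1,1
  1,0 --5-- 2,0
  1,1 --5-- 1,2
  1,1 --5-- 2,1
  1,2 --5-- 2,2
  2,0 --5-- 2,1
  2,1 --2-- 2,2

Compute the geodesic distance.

Shortest path: 0,2 → 1,2 → 1,1 → 1,0 → 2,0, total weight = 14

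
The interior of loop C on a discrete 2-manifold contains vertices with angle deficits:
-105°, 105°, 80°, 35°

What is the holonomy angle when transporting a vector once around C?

Holonomy = total enclosed curvature = (-105°) + 105° + 80° + 35° = 115°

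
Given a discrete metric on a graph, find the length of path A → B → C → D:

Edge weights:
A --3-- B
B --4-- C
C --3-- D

Arc length = 3 + 4 + 3 = 10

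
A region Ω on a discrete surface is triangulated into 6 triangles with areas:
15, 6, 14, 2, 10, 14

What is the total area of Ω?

15 + 6 + 14 + 2 + 10 + 14 = 61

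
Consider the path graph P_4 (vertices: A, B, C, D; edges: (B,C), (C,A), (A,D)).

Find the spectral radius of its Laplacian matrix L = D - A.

The path graph P_n has Laplacian eigenvalues λ_k = 2 − 2cos(kπ/n), k = 0, 1, …, n−1. Here n = 4:
k=0: 2 − 2cos(0) = 0.0; k=1: 2 − 2cos(π/4) = 0.5858; k=2: 2 − 2cos(π/2) = 2.0; k=3: 2 − 2cos(3π/4) = 3.4142.
Laplacian eigenvalues: [0.0, 0.5858, 2.0, 3.4142]. Largest eigenvalue (spectral radius) = 3.4142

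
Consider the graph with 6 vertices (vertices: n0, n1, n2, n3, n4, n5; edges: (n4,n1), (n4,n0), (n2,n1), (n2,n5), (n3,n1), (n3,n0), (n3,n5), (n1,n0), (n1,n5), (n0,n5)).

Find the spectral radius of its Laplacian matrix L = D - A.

Degrees: deg(n0) = 4, deg(n1) = 5, deg(n2) = 2, deg(n3) = 3, deg(n4) = 2, deg(n5) = 4.
L = D − A with rows/columns ordered (n0, n1, n2, n3, n4, n5):
  [ 4, -1,  0, -1, -1, -1]
  [-1,  5, -1, -1, -1, -1]
  [ 0, -1,  2,  0,  0, -1]
  [-1, -1,  0,  3,  0, -1]
  [-1, -1,  0,  0,  2,  0]
  [-1, -1, -1, -1,  0,  4]
Characteristic polynomial: det(λI − L) = λ(λ² − 7λ + 9)(λ² − 7λ + 11)(λ − 6).
Roots: λ = 0; (λ² − 7λ + 9) = 0 ⇒ λ = (7 ± √13)/2 ≈ 1.6972, 5.3028; (λ² − 7λ + 11) = 0 ⇒ λ = (7 ± √5)/2 ≈ 2.382, 4.618; (λ − 6) = 0 ⇒ λ = 6.
(Check: the roots sum (with multiplicity) to 20, matching trace L = Σdeg = 2·10 = 20.)
Laplacian eigenvalues: [0.0, 1.6972, 2.382, 4.618, 5.3028, 6.0]. Largest eigenvalue (spectral radius) = 6.0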